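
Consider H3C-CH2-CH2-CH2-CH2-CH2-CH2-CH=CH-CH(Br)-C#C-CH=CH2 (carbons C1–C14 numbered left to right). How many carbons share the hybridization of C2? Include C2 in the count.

8

C2 is sp3 (only σ bonds).
C1: sp3 ✓
C2: sp3 ✓
C3: sp3 ✓
C4: sp3 ✓
C5: sp3 ✓
C6: sp3 ✓
C7: sp3 ✓
C8: sp2
C9: sp2
C10: sp3 ✓
C11: sp
C12: sp
C13: sp2
C14: sp2
8 carbons are sp3.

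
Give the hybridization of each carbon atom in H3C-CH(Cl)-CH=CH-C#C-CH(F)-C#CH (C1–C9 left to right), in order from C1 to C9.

C1 sp3, C2 sp3, C3 sp2, C4 sp2, C5 sp, C6 sp, C7 sp3, C8 sp, C9 sp

C1 has 4 σ bonds: steric number 4 → sp3.
C2 has 4 σ bonds: steric number 4 → sp3.
C3: 3 σ bonds, plus one π bond — 3 electron domains, sp2.
C4 carries 3 σ bonds, plus one π bond, giving a steric number of 3, so it is sp2.
C5: 2 σ bonds, plus two π bonds — 2 electron domains, sp.
C6 has 2 σ bonds, plus two π bonds: steric number 2 → sp.
C7 (4 σ bonds) has steric number 4: sp3.
C8 (2 σ bonds, plus two π bonds) has steric number 2: sp.
C9 is sp: 2 σ bonds, plus two π bonds, 2 electron-density regions.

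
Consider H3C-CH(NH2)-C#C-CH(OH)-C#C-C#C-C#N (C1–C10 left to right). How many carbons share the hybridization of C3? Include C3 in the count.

C3 is sp (two π bonds).
C1: sp3
C2: sp3
C3: sp ✓
C4: sp ✓
C5: sp3
C6: sp ✓
C7: sp ✓
C8: sp ✓
C9: sp ✓
C10: sp ✓
7 carbons are sp.

7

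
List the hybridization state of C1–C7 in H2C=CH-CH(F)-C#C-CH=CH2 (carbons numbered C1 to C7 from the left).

C1 sp2, C2 sp2, C3 sp3, C4 sp, C5 sp, C6 sp2, C7 sp2

C1 (3 σ bonds, plus one π bond) has steric number 3: sp2.
C2: 3 σ bonds, plus one π bond — 3 electron domains, sp2.
C3 has 4 σ bonds: steric number 4 → sp3.
C4 has 2 σ bonds, plus two π bonds: steric number 2 → sp.
C5: 2 σ bonds, plus two π bonds; 2 regions of electron density → sp.
C6 carries 3 σ bonds, plus one π bond, giving a steric number of 3, so it is sp2.
C7: 3 σ bonds, plus one π bond; 3 regions of electron density → sp2.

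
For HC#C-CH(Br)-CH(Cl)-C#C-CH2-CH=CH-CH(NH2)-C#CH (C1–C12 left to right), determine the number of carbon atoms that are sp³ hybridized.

4

C1: sp
C2: sp
C3: sp3 ✓
C4: sp3 ✓
C5: sp
C6: sp
C7: sp3 ✓
C8: sp2
C9: sp2
C10: sp3 ✓
C11: sp
C12: sp
C3, C4, C7, C10 → 4 sp3 carbons.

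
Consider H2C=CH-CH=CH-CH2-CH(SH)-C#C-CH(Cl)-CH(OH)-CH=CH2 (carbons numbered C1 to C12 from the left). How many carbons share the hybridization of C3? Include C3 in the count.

C3 is sp2 (one π bond).
C1: sp2 ✓
C2: sp2 ✓
C3: sp2 ✓
C4: sp2 ✓
C5: sp3
C6: sp3
C7: sp
C8: sp
C9: sp3
C10: sp3
C11: sp2 ✓
C12: sp2 ✓
6 carbons are sp2.

6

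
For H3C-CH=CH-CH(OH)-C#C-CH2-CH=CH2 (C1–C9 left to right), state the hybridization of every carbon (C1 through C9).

C1 sp3, C2 sp2, C3 sp2, C4 sp3, C5 sp, C6 sp, C7 sp3, C8 sp2, C9 sp2

C1 is sp3: 4 σ bonds, 4 electron-density regions.
C2 is sp2: 3 σ bonds, plus one π bond, 3 electron-density regions.
C3 is sp2: 3 σ bonds, plus one π bond, 3 electron-density regions.
C4 has 4 σ bonds: steric number 4 → sp3.
C5 is sp: 2 σ bonds, plus two π bonds, 2 electron-density regions.
C6 carries 2 σ bonds, plus two π bonds, giving a steric number of 2, so it is sp.
C7 carries 4 σ bonds, giving a steric number of 4, so it is sp3.
C8: 3 σ bonds, plus one π bond — 3 electron domains, sp2.
C9: 3 σ bonds, plus one π bond; 3 regions of electron density → sp2.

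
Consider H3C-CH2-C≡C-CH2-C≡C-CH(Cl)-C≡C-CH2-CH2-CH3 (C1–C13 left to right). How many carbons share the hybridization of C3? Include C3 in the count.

C3 is sp (two π bonds).
C1: sp3
C2: sp3
C3: sp ✓
C4: sp ✓
C5: sp3
C6: sp ✓
C7: sp ✓
C8: sp3
C9: sp ✓
C10: sp ✓
C11: sp3
C12: sp3
C13: sp3
6 carbons are sp.

6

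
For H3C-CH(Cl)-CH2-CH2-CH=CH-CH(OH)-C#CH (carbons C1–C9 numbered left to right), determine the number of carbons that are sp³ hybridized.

5

C1: sp3 ✓
C2: sp3 ✓
C3: sp3 ✓
C4: sp3 ✓
C5: sp2
C6: sp2
C7: sp3 ✓
C8: sp
C9: sp
C1, C2, C3, C4, C7 → 5 sp3 carbons.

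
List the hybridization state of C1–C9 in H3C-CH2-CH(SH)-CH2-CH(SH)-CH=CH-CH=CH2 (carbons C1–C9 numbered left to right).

C1 sp3, C2 sp3, C3 sp3, C4 sp3, C5 sp3, C6 sp2, C7 sp2, C8 sp2, C9 sp2

C1 carries 4 σ bonds, giving a steric number of 4, so it is sp3.
C2 carries 4 σ bonds, giving a steric number of 4, so it is sp3.
C3 is sp3: 4 σ bonds, 4 electron-density regions.
C4 is sp3: 4 σ bonds, 4 electron-density regions.
C5 is sp3: 4 σ bonds, 4 electron-density regions.
C6: 3 σ bonds, plus one π bond; 3 regions of electron density → sp2.
C7 has 3 σ bonds, plus one π bond: steric number 3 → sp2.
C8 is sp2: 3 σ bonds, plus one π bond, 3 electron-density regions.
C9 is sp2: 3 σ bonds, plus one π bond, 3 electron-density regions.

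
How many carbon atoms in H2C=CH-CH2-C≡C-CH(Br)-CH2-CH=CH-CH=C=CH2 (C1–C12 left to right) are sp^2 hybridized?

C1: sp2 ✓
C2: sp2 ✓
C3: sp3
C4: sp
C5: sp
C6: sp3
C7: sp3
C8: sp2 ✓
C9: sp2 ✓
C10: sp2 ✓
C11: sp
C12: sp2 ✓
C1, C2, C8, C9, C10, C12 → 6 sp2 carbons.

6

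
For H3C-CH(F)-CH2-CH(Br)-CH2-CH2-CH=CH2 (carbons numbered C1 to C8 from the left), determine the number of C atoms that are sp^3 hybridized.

C1: sp3 ✓
C2: sp3 ✓
C3: sp3 ✓
C4: sp3 ✓
C5: sp3 ✓
C6: sp3 ✓
C7: sp2
C8: sp2
C1, C2, C3, C4, C5, C6 → 6 sp3 carbons.

6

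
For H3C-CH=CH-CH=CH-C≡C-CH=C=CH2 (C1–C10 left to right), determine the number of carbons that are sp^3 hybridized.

1

C1: sp3 ✓
C2: sp2
C3: sp2
C4: sp2
C5: sp2
C6: sp
C7: sp
C8: sp2
C9: sp
C10: sp2
C1 → 1 sp3 carbon.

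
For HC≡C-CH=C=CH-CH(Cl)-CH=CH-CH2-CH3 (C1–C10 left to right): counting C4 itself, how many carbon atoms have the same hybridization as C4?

C4 is sp (two π bonds).
C1: sp ✓
C2: sp ✓
C3: sp2
C4: sp ✓
C5: sp2
C6: sp3
C7: sp2
C8: sp2
C9: sp3
C10: sp3
3 carbons are sp.

3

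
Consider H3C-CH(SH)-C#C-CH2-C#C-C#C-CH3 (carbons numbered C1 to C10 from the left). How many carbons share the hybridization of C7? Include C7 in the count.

6

C7 is sp (two π bonds).
C1: sp3
C2: sp3
C3: sp ✓
C4: sp ✓
C5: sp3
C6: sp ✓
C7: sp ✓
C8: sp ✓
C9: sp ✓
C10: sp3
6 carbons are sp.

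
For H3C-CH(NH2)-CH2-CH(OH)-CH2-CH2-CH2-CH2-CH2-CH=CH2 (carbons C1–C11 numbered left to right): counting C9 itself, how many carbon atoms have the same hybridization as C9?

C9 is sp3 (only σ bonds).
C1: sp3 ✓
C2: sp3 ✓
C3: sp3 ✓
C4: sp3 ✓
C5: sp3 ✓
C6: sp3 ✓
C7: sp3 ✓
C8: sp3 ✓
C9: sp3 ✓
C10: sp2
C11: sp2
9 carbons are sp3.

9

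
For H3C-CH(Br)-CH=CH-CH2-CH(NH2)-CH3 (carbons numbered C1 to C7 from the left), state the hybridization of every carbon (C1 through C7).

C1 (4 σ bonds) has steric number 4: sp3.
C2: 4 σ bonds — 4 electron domains, sp3.
C3 (3 σ bonds, plus one π bond) has steric number 3: sp2.
C4: 3 σ bonds, plus one π bond — 3 electron domains, sp2.
C5: 4 σ bonds; 4 regions of electron density → sp3.
C6 is sp3: 4 σ bonds, 4 electron-density regions.
C7 is sp3: 4 σ bonds, 4 electron-density regions.

C1 sp3, C2 sp3, C3 sp2, C4 sp2, C5 sp3, C6 sp3, C7 sp3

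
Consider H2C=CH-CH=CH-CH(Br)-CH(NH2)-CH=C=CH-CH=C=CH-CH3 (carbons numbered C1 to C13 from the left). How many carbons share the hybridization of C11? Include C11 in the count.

C11 is sp (two π bonds).
C1: sp2
C2: sp2
C3: sp2
C4: sp2
C5: sp3
C6: sp3
C7: sp2
C8: sp ✓
C9: sp2
C10: sp2
C11: sp ✓
C12: sp2
C13: sp3
2 carbons are sp.

2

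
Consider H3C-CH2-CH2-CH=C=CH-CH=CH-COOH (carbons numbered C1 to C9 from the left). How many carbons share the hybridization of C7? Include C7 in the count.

5

C7 is sp2 (one π bond).
C1: sp3
C2: sp3
C3: sp3
C4: sp2 ✓
C5: sp
C6: sp2 ✓
C7: sp2 ✓
C8: sp2 ✓
C9: sp2 ✓
5 carbons are sp2.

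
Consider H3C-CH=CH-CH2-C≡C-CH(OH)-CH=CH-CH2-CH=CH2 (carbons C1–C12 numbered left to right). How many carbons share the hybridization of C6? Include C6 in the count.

2

C6 is sp (two π bonds).
C1: sp3
C2: sp2
C3: sp2
C4: sp3
C5: sp ✓
C6: sp ✓
C7: sp3
C8: sp2
C9: sp2
C10: sp3
C11: sp2
C12: sp2
2 carbons are sp.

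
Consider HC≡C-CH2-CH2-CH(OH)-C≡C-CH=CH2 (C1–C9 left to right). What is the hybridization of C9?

sp2

C9 carries 3 σ bonds, plus one π bond, giving a steric number of 3, so it is sp2.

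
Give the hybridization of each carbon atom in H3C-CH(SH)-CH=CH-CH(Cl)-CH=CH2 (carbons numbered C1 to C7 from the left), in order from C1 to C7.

C1 — 4 σ bonds. Steric number 4, so sp3.
C2 has 4 σ bonds: steric number 4 → sp3.
C3 (3 σ bonds, plus one π bond) has steric number 3: sp2.
C4 carries 3 σ bonds, plus one π bond, giving a steric number of 3, so it is sp2.
C5: 4 σ bonds — 4 electron domains, sp3.
C6 (3 σ bonds, plus one π bond) has steric number 3: sp2.
C7 — 3 σ bonds, plus one π bond. Steric number 3, so sp2.

C1 sp3, C2 sp3, C3 sp2, C4 sp2, C5 sp3, C6 sp2, C7 sp2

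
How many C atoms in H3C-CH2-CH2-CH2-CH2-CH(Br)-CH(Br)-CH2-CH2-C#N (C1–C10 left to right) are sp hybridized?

C1: sp3
C2: sp3
C3: sp3
C4: sp3
C5: sp3
C6: sp3
C7: sp3
C8: sp3
C9: sp3
C10: sp ✓
C10 → 1 sp carbon.

1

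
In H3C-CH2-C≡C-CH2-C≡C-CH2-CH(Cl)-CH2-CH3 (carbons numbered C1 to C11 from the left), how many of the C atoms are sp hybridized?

4

C1: sp3
C2: sp3
C3: sp ✓
C4: sp ✓
C5: sp3
C6: sp ✓
C7: sp ✓
C8: sp3
C9: sp3
C10: sp3
C11: sp3
C3, C4, C6, C7 → 4 sp carbons.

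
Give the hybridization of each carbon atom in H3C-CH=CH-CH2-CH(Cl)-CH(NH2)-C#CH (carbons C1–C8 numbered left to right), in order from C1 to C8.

C1 is sp3: 4 σ bonds, 4 electron-density regions.
C2: 3 σ bonds, plus one π bond — 3 electron domains, sp2.
C3: 3 σ bonds, plus one π bond; 3 regions of electron density → sp2.
C4: 4 σ bonds; 4 regions of electron density → sp3.
C5 has 4 σ bonds: steric number 4 → sp3.
C6 has 4 σ bonds: steric number 4 → sp3.
C7 carries 2 σ bonds, plus two π bonds, giving a steric number of 2, so it is sp.
C8: 2 σ bonds, plus two π bonds; 2 regions of electron density → sp.

C1 sp3, C2 sp2, C3 sp2, C4 sp3, C5 sp3, C6 sp3, C7 sp, C8 sp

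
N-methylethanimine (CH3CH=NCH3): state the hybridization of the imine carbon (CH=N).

The imine carbon (CH=N) has 3 σ bonds, plus one π bond: steric number 3 → sp2.

sp^2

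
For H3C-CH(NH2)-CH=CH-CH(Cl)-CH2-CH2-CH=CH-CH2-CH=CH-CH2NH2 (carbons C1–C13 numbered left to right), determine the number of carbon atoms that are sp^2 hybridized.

C1: sp3
C2: sp3
C3: sp2 ✓
C4: sp2 ✓
C5: sp3
C6: sp3
C7: sp3
C8: sp2 ✓
C9: sp2 ✓
C10: sp3
C11: sp2 ✓
C12: sp2 ✓
C13: sp3
C3, C4, C8, C9, C11, C12 → 6 sp2 carbons.

6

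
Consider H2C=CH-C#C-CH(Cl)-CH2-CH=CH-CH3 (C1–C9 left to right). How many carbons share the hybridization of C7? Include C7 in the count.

C7 is sp2 (one π bond).
C1: sp2 ✓
C2: sp2 ✓
C3: sp
C4: sp
C5: sp3
C6: sp3
C7: sp2 ✓
C8: sp2 ✓
C9: sp3
4 carbons are sp2.

4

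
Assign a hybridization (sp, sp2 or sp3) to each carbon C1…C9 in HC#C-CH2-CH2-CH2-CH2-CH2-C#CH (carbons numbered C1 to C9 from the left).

C1: 2 σ bonds, plus two π bonds; 2 regions of electron density → sp.
C2 has 2 σ bonds, plus two π bonds: steric number 2 → sp.
C3 has 4 σ bonds: steric number 4 → sp3.
C4 has 4 σ bonds: steric number 4 → sp3.
C5: 4 σ bonds; 4 regions of electron density → sp3.
C6: 4 σ bonds; 4 regions of electron density → sp3.
C7: 4 σ bonds; 4 regions of electron density → sp3.
C8 carries 2 σ bonds, plus two π bonds, giving a steric number of 2, so it is sp.
C9 (2 σ bonds, plus two π bonds) has steric number 2: sp.

C1 sp, C2 sp, C3 sp3, C4 sp3, C5 sp3, C6 sp3, C7 sp3, C8 sp, C9 sp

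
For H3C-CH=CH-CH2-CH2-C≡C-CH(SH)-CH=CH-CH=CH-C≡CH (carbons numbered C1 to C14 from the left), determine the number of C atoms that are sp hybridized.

C1: sp3
C2: sp2
C3: sp2
C4: sp3
C5: sp3
C6: sp ✓
C7: sp ✓
C8: sp3
C9: sp2
C10: sp2
C11: sp2
C12: sp2
C13: sp ✓
C14: sp ✓
C6, C7, C13, C14 → 4 sp carbons.

4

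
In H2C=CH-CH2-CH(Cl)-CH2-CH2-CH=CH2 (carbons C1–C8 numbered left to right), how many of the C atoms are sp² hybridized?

4

C1: sp2 ✓
C2: sp2 ✓
C3: sp3
C4: sp3
C5: sp3
C6: sp3
C7: sp2 ✓
C8: sp2 ✓
C1, C2, C7, C8 → 4 sp2 carbons.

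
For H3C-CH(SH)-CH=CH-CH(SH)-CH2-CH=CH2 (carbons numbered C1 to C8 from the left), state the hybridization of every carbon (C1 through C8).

C1 is sp3: 4 σ bonds, 4 electron-density regions.
C2 carries 4 σ bonds, giving a steric number of 4, so it is sp3.
C3 carries 3 σ bonds, plus one π bond, giving a steric number of 3, so it is sp2.
C4 (3 σ bonds, plus one π bond) has steric number 3: sp2.
C5: 4 σ bonds; 4 regions of electron density → sp3.
C6: 4 σ bonds; 4 regions of electron density → sp3.
C7 carries 3 σ bonds, plus one π bond, giving a steric number of 3, so it is sp2.
C8 (3 σ bonds, plus one π bond) has steric number 3: sp2.

C1 sp3, C2 sp3, C3 sp2, C4 sp2, C5 sp3, C6 sp3, C7 sp2, C8 sp2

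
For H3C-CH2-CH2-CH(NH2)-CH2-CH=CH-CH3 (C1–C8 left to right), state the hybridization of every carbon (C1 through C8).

C1 is sp3: 4 σ bonds, 4 electron-density regions.
C2 has 4 σ bonds: steric number 4 → sp3.
C3: 4 σ bonds; 4 regions of electron density → sp3.
C4: 4 σ bonds; 4 regions of electron density → sp3.
C5 carries 4 σ bonds, giving a steric number of 4, so it is sp3.
C6: 3 σ bonds, plus one π bond — 3 electron domains, sp2.
C7 — 3 σ bonds, plus one π bond. Steric number 3, so sp2.
C8 — 4 σ bonds. Steric number 4, so sp3.

C1 sp3, C2 sp3, C3 sp3, C4 sp3, C5 sp3, C6 sp2, C7 sp2, C8 sp3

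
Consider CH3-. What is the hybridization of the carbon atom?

Three σ bonds + one lone pair = steric number 4 → sp3, pyramidal.

sp^3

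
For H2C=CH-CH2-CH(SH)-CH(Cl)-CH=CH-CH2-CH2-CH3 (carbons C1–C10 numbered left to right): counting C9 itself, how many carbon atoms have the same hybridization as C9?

6

C9 is sp3 (only σ bonds).
C1: sp2
C2: sp2
C3: sp3 ✓
C4: sp3 ✓
C5: sp3 ✓
C6: sp2
C7: sp2
C8: sp3 ✓
C9: sp3 ✓
C10: sp3 ✓
6 carbons are sp3.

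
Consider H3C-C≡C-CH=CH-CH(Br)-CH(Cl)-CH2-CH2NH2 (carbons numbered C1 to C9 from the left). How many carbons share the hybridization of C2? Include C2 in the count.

2

C2 is sp (two π bonds).
C1: sp3
C2: sp ✓
C3: sp ✓
C4: sp2
C5: sp2
C6: sp3
C7: sp3
C8: sp3
C9: sp3
2 carbons are sp.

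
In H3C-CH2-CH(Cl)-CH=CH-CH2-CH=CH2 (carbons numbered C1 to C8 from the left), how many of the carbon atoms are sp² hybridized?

4

C1: sp3
C2: sp3
C3: sp3
C4: sp2 ✓
C5: sp2 ✓
C6: sp3
C7: sp2 ✓
C8: sp2 ✓
C4, C5, C7, C8 → 4 sp2 carbons.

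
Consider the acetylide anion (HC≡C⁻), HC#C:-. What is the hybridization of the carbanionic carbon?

sp

One σ bond + one lone pair = steric number 2 → sp.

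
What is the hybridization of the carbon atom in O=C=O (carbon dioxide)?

sp

Two σ bonds, two π bonds → steric number 2 → sp.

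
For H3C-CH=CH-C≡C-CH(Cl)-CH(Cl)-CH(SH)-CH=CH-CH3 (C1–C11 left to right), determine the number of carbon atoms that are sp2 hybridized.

4

C1: sp3
C2: sp2 ✓
C3: sp2 ✓
C4: sp
C5: sp
C6: sp3
C7: sp3
C8: sp3
C9: sp2 ✓
C10: sp2 ✓
C11: sp3
C2, C3, C9, C10 → 4 sp2 carbons.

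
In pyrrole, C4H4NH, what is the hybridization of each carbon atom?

sp2

Each carbon atom (3 σ bonds, plus one π bond) has steric number 3: sp2.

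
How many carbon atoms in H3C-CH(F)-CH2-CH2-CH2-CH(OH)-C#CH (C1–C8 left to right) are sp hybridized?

C1: sp3
C2: sp3
C3: sp3
C4: sp3
C5: sp3
C6: sp3
C7: sp ✓
C8: sp ✓
C7, C8 → 2 sp carbons.

2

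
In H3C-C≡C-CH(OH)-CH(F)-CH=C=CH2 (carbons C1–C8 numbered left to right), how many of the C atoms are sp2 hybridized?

C1: sp3
C2: sp
C3: sp
C4: sp3
C5: sp3
C6: sp2 ✓
C7: sp
C8: sp2 ✓
C6, C8 → 2 sp2 carbons.

2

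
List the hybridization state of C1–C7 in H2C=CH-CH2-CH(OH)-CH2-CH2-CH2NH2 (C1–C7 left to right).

C1 is sp2: 3 σ bonds, plus one π bond, 3 electron-density regions.
C2 has 3 σ bonds, plus one π bond: steric number 3 → sp2.
C3 has 4 σ bonds: steric number 4 → sp3.
C4 carries 4 σ bonds, giving a steric number of 4, so it is sp3.
C5 — 4 σ bonds. Steric number 4, so sp3.
C6 — 4 σ bonds. Steric number 4, so sp3.
C7 is sp3: 4 σ bonds, 4 electron-density regions.

C1 sp2, C2 sp2, C3 sp3, C4 sp3, C5 sp3, C6 sp3, C7 sp3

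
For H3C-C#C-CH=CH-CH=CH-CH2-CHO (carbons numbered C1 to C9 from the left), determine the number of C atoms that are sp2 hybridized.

5

C1: sp3
C2: sp
C3: sp
C4: sp2 ✓
C5: sp2 ✓
C6: sp2 ✓
C7: sp2 ✓
C8: sp3
C9: sp2 ✓
C4, C5, C6, C7, C9 → 5 sp2 carbons.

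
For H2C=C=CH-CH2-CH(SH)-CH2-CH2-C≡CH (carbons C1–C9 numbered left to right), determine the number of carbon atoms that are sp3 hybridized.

4

C1: sp2
C2: sp
C3: sp2
C4: sp3 ✓
C5: sp3 ✓
C6: sp3 ✓
C7: sp3 ✓
C8: sp
C9: sp
C4, C5, C6, C7 → 4 sp3 carbons.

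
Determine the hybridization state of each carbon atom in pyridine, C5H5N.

Each carbon atom is sp2: 3 σ bonds, plus one π bond, 3 electron-density regions.

sp2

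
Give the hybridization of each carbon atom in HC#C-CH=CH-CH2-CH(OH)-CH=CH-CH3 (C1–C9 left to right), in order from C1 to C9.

C1 — 2 σ bonds, plus two π bonds. Steric number 2, so sp.
C2 carries 2 σ bonds, plus two π bonds, giving a steric number of 2, so it is sp.
C3 — 3 σ bonds, plus one π bond. Steric number 3, so sp2.
C4 has 3 σ bonds, plus one π bond: steric number 3 → sp2.
C5 (4 σ bonds) has steric number 4: sp3.
C6: 4 σ bonds; 4 regions of electron density → sp3.
C7 (3 σ bonds, plus one π bond) has steric number 3: sp2.
C8 has 3 σ bonds, plus one π bond: steric number 3 → sp2.
C9: 4 σ bonds — 4 electron domains, sp3.

C1 sp, C2 sp, C3 sp2, C4 sp2, C5 sp3, C6 sp3, C7 sp2, C8 sp2, C9 sp3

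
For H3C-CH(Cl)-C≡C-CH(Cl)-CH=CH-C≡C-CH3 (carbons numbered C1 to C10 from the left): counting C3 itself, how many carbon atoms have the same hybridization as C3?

4

C3 is sp (two π bonds).
C1: sp3
C2: sp3
C3: sp ✓
C4: sp ✓
C5: sp3
C6: sp2
C7: sp2
C8: sp ✓
C9: sp ✓
C10: sp3
4 carbons are sp.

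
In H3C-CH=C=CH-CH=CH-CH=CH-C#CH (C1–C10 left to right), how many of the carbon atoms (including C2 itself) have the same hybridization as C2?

6

C2 is sp2 (one π bond).
C1: sp3
C2: sp2 ✓
C3: sp
C4: sp2 ✓
C5: sp2 ✓
C6: sp2 ✓
C7: sp2 ✓
C8: sp2 ✓
C9: sp
C10: sp
6 carbons are sp2.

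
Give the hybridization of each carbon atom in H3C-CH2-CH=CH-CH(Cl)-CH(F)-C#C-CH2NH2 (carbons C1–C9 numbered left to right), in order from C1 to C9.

C1 (4 σ bonds) has steric number 4: sp3.
C2: 4 σ bonds; 4 regions of electron density → sp3.
C3: 3 σ bonds, plus one π bond; 3 regions of electron density → sp2.
C4 (3 σ bonds, plus one π bond) has steric number 3: sp2.
C5: 4 σ bonds — 4 electron domains, sp3.
C6 carries 4 σ bonds, giving a steric number of 4, so it is sp3.
C7 is sp: 2 σ bonds, plus two π bonds, 2 electron-density regions.
C8 is sp: 2 σ bonds, plus two π bonds, 2 electron-density regions.
C9 — 4 σ bonds. Steric number 4, so sp3.

C1 sp3, C2 sp3, C3 sp2, C4 sp2, C5 sp3, C6 sp3, C7 sp, C8 sp, C9 sp3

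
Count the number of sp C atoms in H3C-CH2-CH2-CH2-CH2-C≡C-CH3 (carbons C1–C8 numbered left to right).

C1: sp3
C2: sp3
C3: sp3
C4: sp3
C5: sp3
C6: sp ✓
C7: sp ✓
C8: sp3
C6, C7 → 2 sp carbons.

2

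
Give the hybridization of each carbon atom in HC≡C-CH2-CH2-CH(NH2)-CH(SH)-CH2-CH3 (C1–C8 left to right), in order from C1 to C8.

C1 sp, C2 sp, C3 sp3, C4 sp3, C5 sp3, C6 sp3, C7 sp3, C8 sp3

C1 (2 σ bonds, plus two π bonds) has steric number 2: sp.
C2 carries 2 σ bonds, plus two π bonds, giving a steric number of 2, so it is sp.
C3: 4 σ bonds — 4 electron domains, sp3.
C4 is sp3: 4 σ bonds, 4 electron-density regions.
C5 is sp3: 4 σ bonds, 4 electron-density regions.
C6 — 4 σ bonds. Steric number 4, so sp3.
C7 — 4 σ bonds. Steric number 4, so sp3.
C8 (4 σ bonds) has steric number 4: sp3.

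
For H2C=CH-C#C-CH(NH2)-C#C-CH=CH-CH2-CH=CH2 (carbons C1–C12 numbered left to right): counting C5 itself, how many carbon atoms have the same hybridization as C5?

2

C5 is sp3 (only σ bonds).
C1: sp2
C2: sp2
C3: sp
C4: sp
C5: sp3 ✓
C6: sp
C7: sp
C8: sp2
C9: sp2
C10: sp3 ✓
C11: sp2
C12: sp2
2 carbons are sp3.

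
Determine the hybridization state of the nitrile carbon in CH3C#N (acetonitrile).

sp

The nitrile carbon (2 σ bonds, plus two π bonds) has steric number 2: sp.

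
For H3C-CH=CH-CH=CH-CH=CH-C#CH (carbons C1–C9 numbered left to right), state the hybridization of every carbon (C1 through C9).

C1 carries 4 σ bonds, giving a steric number of 4, so it is sp3.
C2 carries 3 σ bonds, plus one π bond, giving a steric number of 3, so it is sp2.
C3: 3 σ bonds, plus one π bond — 3 electron domains, sp2.
C4: 3 σ bonds, plus one π bond; 3 regions of electron density → sp2.
C5: 3 σ bonds, plus one π bond — 3 electron domains, sp2.
C6: 3 σ bonds, plus one π bond — 3 electron domains, sp2.
C7: 3 σ bonds, plus one π bond — 3 electron domains, sp2.
C8 (2 σ bonds, plus two π bonds) has steric number 2: sp.
C9 (2 σ bonds, plus two π bonds) has steric number 2: sp.

C1 sp3, C2 sp2, C3 sp2, C4 sp2, C5 sp2, C6 sp2, C7 sp2, C8 sp, C9 sp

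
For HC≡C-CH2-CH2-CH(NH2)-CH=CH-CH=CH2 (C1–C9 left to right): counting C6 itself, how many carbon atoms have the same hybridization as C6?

4

C6 is sp2 (one π bond).
C1: sp
C2: sp
C3: sp3
C4: sp3
C5: sp3
C6: sp2 ✓
C7: sp2 ✓
C8: sp2 ✓
C9: sp2 ✓
4 carbons are sp2.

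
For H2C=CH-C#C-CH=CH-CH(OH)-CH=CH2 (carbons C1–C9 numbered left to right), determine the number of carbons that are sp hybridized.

2

C1: sp2
C2: sp2
C3: sp ✓
C4: sp ✓
C5: sp2
C6: sp2
C7: sp3
C8: sp2
C9: sp2
C3, C4 → 2 sp carbons.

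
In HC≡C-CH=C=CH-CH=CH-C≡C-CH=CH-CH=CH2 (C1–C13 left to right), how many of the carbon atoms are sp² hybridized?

C1: sp
C2: sp
C3: sp2 ✓
C4: sp
C5: sp2 ✓
C6: sp2 ✓
C7: sp2 ✓
C8: sp
C9: sp
C10: sp2 ✓
C11: sp2 ✓
C12: sp2 ✓
C13: sp2 ✓
C3, C5, C6, C7, C10, C11, C12, C13 → 8 sp2 carbons.

8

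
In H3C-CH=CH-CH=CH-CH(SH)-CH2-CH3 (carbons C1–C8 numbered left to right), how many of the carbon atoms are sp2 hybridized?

4

C1: sp3
C2: sp2 ✓
C3: sp2 ✓
C4: sp2 ✓
C5: sp2 ✓
C6: sp3
C7: sp3
C8: sp3
C2, C3, C4, C5 → 4 sp2 carbons.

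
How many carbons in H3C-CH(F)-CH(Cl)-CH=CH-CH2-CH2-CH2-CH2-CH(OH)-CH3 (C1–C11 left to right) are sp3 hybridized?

C1: sp3 ✓
C2: sp3 ✓
C3: sp3 ✓
C4: sp2
C5: sp2
C6: sp3 ✓
C7: sp3 ✓
C8: sp3 ✓
C9: sp3 ✓
C10: sp3 ✓
C11: sp3 ✓
C1, C2, C3, C6, C7, C8, C9, C10, C11 → 9 sp3 carbons.

9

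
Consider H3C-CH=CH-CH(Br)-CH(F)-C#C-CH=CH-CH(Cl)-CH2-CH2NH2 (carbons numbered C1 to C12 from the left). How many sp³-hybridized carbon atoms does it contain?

C1: sp3 ✓
C2: sp2
C3: sp2
C4: sp3 ✓
C5: sp3 ✓
C6: sp
C7: sp
C8: sp2
C9: sp2
C10: sp3 ✓
C11: sp3 ✓
C12: sp3 ✓
C1, C4, C5, C10, C11, C12 → 6 sp3 carbons.

6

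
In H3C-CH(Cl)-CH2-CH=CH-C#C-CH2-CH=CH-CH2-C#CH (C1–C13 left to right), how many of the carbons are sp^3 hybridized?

C1: sp3 ✓
C2: sp3 ✓
C3: sp3 ✓
C4: sp2
C5: sp2
C6: sp
C7: sp
C8: sp3 ✓
C9: sp2
C10: sp2
C11: sp3 ✓
C12: sp
C13: sp
C1, C2, C3, C8, C11 → 5 sp3 carbons.

5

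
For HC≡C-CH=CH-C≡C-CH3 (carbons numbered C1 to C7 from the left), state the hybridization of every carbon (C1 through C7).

C1 (2 σ bonds, plus two π bonds) has steric number 2: sp.
C2 has 2 σ bonds, plus two π bonds: steric number 2 → sp.
C3: 3 σ bonds, plus one π bond — 3 electron domains, sp2.
C4 is sp2: 3 σ bonds, plus one π bond, 3 electron-density regions.
C5: 2 σ bonds, plus two π bonds — 2 electron domains, sp.
C6: 2 σ bonds, plus two π bonds — 2 electron domains, sp.
C7 is sp3: 4 σ bonds, 4 electron-density regions.

C1 sp, C2 sp, C3 sp2, C4 sp2, C5 sp, C6 sp, C7 sp3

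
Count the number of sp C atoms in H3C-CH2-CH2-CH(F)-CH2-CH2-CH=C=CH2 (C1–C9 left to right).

1

C1: sp3
C2: sp3
C3: sp3
C4: sp3
C5: sp3
C6: sp3
C7: sp2
C8: sp ✓
C9: sp2
C8 → 1 sp carbon.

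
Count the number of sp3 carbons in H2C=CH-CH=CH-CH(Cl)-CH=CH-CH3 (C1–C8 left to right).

C1: sp2
C2: sp2
C3: sp2
C4: sp2
C5: sp3 ✓
C6: sp2
C7: sp2
C8: sp3 ✓
C5, C8 → 2 sp3 carbons.

2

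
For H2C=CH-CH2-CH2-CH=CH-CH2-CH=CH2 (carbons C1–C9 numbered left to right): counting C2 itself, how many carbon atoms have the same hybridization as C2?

6

C2 is sp2 (one π bond).
C1: sp2 ✓
C2: sp2 ✓
C3: sp3
C4: sp3
C5: sp2 ✓
C6: sp2 ✓
C7: sp3
C8: sp2 ✓
C9: sp2 ✓
6 carbons are sp2.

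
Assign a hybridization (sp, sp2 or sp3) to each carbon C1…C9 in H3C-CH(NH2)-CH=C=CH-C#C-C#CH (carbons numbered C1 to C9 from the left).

C1 sp3, C2 sp3, C3 sp2, C4 sp, C5 sp2, C6 sp, C7 sp, C8 sp, C9 sp

C1 (4 σ bonds) has steric number 4: sp3.
C2 has 4 σ bonds: steric number 4 → sp3.
C3 is sp2: 3 σ bonds, plus one π bond, 3 electron-density regions.
C4 has 2 σ bonds, plus two π bonds: steric number 2 → sp.
C5 has 3 σ bonds, plus one π bond: steric number 3 → sp2.
C6 (2 σ bonds, plus two π bonds) has steric number 2: sp.
C7 — 2 σ bonds, plus two π bonds. Steric number 2, so sp.
C8 (2 σ bonds, plus two π bonds) has steric number 2: sp.
C9: 2 σ bonds, plus two π bonds; 2 regions of electron density → sp.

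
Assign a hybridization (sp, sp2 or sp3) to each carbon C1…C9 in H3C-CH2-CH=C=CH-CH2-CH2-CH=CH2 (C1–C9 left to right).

C1 sp3, C2 sp3, C3 sp2, C4 sp, C5 sp2, C6 sp3, C7 sp3, C8 sp2, C9 sp2

C1 — 4 σ bonds. Steric number 4, so sp3.
C2: 4 σ bonds; 4 regions of electron density → sp3.
C3 — 3 σ bonds, plus one π bond. Steric number 3, so sp2.
C4 (2 σ bonds, plus two π bonds) has steric number 2: sp.
C5 has 3 σ bonds, plus one π bond: steric number 3 → sp2.
C6: 4 σ bonds — 4 electron domains, sp3.
C7: 4 σ bonds — 4 electron domains, sp3.
C8 is sp2: 3 σ bonds, plus one π bond, 3 electron-density regions.
C9 carries 3 σ bonds, plus one π bond, giving a steric number of 3, so it is sp2.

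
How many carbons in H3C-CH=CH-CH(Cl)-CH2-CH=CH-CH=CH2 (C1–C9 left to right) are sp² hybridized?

6

C1: sp3
C2: sp2 ✓
C3: sp2 ✓
C4: sp3
C5: sp3
C6: sp2 ✓
C7: sp2 ✓
C8: sp2 ✓
C9: sp2 ✓
C2, C3, C6, C7, C8, C9 → 6 sp2 carbons.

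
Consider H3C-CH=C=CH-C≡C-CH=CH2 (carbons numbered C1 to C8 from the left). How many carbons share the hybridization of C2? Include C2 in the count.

C2 is sp2 (one π bond).
C1: sp3
C2: sp2 ✓
C3: sp
C4: sp2 ✓
C5: sp
C6: sp
C7: sp2 ✓
C8: sp2 ✓
4 carbons are sp2.

4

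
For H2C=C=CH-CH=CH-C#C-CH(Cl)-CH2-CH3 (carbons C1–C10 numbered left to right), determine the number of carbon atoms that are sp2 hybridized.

C1: sp2 ✓
C2: sp
C3: sp2 ✓
C4: sp2 ✓
C5: sp2 ✓
C6: sp
C7: sp
C8: sp3
C9: sp3
C10: sp3
C1, C3, C4, C5 → 4 sp2 carbons.

4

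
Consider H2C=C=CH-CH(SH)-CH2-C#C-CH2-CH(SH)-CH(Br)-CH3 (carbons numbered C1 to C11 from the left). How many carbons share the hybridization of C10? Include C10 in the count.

6

C10 is sp3 (only σ bonds).
C1: sp2
C2: sp
C3: sp2
C4: sp3 ✓
C5: sp3 ✓
C6: sp
C7: sp
C8: sp3 ✓
C9: sp3 ✓
C10: sp3 ✓
C11: sp3 ✓
6 carbons are sp3.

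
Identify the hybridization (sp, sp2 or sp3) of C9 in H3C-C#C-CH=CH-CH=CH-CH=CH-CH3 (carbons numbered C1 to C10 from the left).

sp²

C9 (3 σ bonds, plus one π bond) has steric number 3: sp2.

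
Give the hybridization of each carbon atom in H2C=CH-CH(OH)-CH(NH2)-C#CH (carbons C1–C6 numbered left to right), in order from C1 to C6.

C1 sp2, C2 sp2, C3 sp3, C4 sp3, C5 sp, C6 sp

C1 — 3 σ bonds, plus one π bond. Steric number 3, so sp2.
C2 carries 3 σ bonds, plus one π bond, giving a steric number of 3, so it is sp2.
C3: 4 σ bonds — 4 electron domains, sp3.
C4 (4 σ bonds) has steric number 4: sp3.
C5: 2 σ bonds, plus two π bonds; 2 regions of electron density → sp.
C6: 2 σ bonds, plus two π bonds — 2 electron domains, sp.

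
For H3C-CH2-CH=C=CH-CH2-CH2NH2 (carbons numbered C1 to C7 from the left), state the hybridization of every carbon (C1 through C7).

C1 sp3, C2 sp3, C3 sp2, C4 sp, C5 sp2, C6 sp3, C7 sp3

C1 carries 4 σ bonds, giving a steric number of 4, so it is sp3.
C2: 4 σ bonds; 4 regions of electron density → sp3.
C3 is sp2: 3 σ bonds, plus one π bond, 3 electron-density regions.
C4 (2 σ bonds, plus two π bonds) has steric number 2: sp.
C5 carries 3 σ bonds, plus one π bond, giving a steric number of 3, so it is sp2.
C6: 4 σ bonds; 4 regions of electron density → sp3.
C7 has 4 σ bonds: steric number 4 → sp3.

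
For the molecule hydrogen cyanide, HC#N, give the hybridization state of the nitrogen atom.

sp

The nitrogen atom has 1 σ bond and 1 lone pair, plus two π bonds: steric number 2 → sp.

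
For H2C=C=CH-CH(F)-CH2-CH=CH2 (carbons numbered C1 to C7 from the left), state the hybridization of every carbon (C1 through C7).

C1 has 3 σ bonds, plus one π bond: steric number 3 → sp2.
C2 (2 σ bonds, plus two π bonds) has steric number 2: sp.
C3 (3 σ bonds, plus one π bond) has steric number 3: sp2.
C4: 4 σ bonds; 4 regions of electron density → sp3.
C5: 4 σ bonds; 4 regions of electron density → sp3.
C6 (3 σ bonds, plus one π bond) has steric number 3: sp2.
C7 is sp2: 3 σ bonds, plus one π bond, 3 electron-density regions.

C1 sp2, C2 sp, C3 sp2, C4 sp3, C5 sp3, C6 sp2, C7 sp2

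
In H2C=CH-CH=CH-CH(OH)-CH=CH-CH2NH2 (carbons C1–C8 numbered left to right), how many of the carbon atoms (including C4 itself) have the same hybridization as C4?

C4 is sp2 (one π bond).
C1: sp2 ✓
C2: sp2 ✓
C3: sp2 ✓
C4: sp2 ✓
C5: sp3
C6: sp2 ✓
C7: sp2 ✓
C8: sp3
6 carbons are sp2.

6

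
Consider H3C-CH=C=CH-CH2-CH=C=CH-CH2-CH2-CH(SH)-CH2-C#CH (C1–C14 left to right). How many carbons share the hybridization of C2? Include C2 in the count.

4

C2 is sp2 (one π bond).
C1: sp3
C2: sp2 ✓
C3: sp
C4: sp2 ✓
C5: sp3
C6: sp2 ✓
C7: sp
C8: sp2 ✓
C9: sp3
C10: sp3
C11: sp3
C12: sp3
C13: sp
C14: sp
4 carbons are sp2.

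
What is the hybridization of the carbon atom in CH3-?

sp3

Three σ bonds + one lone pair = steric number 4 → sp3, pyramidal.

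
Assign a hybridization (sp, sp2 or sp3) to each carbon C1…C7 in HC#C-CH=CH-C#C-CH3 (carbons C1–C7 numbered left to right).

C1 sp, C2 sp, C3 sp2, C4 sp2, C5 sp, C6 sp, C7 sp3

C1 (2 σ bonds, plus two π bonds) has steric number 2: sp.
C2 — 2 σ bonds, plus two π bonds. Steric number 2, so sp.
C3 (3 σ bonds, plus one π bond) has steric number 3: sp2.
C4 has 3 σ bonds, plus one π bond: steric number 3 → sp2.
C5 is sp: 2 σ bonds, plus two π bonds, 2 electron-density regions.
C6 has 2 σ bonds, plus two π bonds: steric number 2 → sp.
C7 — 4 σ bonds. Steric number 4, so sp3.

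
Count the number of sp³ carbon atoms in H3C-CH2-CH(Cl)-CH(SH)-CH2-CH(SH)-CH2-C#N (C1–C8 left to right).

C1: sp3 ✓
C2: sp3 ✓
C3: sp3 ✓
C4: sp3 ✓
C5: sp3 ✓
C6: sp3 ✓
C7: sp3 ✓
C8: sp
C1, C2, C3, C4, C5, C6, C7 → 7 sp3 carbons.

7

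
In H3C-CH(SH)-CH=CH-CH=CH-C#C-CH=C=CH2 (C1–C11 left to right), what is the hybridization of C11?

sp²

C11: 3 σ bonds, plus one π bond — 3 electron domains, sp2.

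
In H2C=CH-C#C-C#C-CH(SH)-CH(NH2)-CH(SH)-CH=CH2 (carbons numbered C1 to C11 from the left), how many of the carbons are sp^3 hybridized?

3

C1: sp2
C2: sp2
C3: sp
C4: sp
C5: sp
C6: sp
C7: sp3 ✓
C8: sp3 ✓
C9: sp3 ✓
C10: sp2
C11: sp2
C7, C8, C9 → 3 sp3 carbons.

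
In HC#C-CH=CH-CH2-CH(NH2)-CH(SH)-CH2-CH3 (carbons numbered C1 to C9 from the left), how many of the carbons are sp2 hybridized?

C1: sp
C2: sp
C3: sp2 ✓
C4: sp2 ✓
C5: sp3
C6: sp3
C7: sp3
C8: sp3
C9: sp3
C3, C4 → 2 sp2 carbons.

2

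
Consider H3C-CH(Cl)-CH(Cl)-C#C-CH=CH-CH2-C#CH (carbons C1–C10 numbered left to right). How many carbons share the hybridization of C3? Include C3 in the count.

4

C3 is sp3 (only σ bonds).
C1: sp3 ✓
C2: sp3 ✓
C3: sp3 ✓
C4: sp
C5: sp
C6: sp2
C7: sp2
C8: sp3 ✓
C9: sp
C10: sp
4 carbons are sp3.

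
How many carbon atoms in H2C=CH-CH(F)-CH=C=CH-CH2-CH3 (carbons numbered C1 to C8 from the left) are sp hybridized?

C1: sp2
C2: sp2
C3: sp3
C4: sp2
C5: sp ✓
C6: sp2
C7: sp3
C8: sp3
C5 → 1 sp carbon.

1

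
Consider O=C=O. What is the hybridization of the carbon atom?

sp

Two σ bonds, two π bonds → steric number 2 → sp.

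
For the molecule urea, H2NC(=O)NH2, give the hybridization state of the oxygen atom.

The oxygen atom: 1 σ bond and 2 lone pairs, plus one π bond — 3 electron domains, sp2.

sp2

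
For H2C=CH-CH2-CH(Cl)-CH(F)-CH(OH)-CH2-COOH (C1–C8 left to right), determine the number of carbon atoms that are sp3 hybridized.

5

C1: sp2
C2: sp2
C3: sp3 ✓
C4: sp3 ✓
C5: sp3 ✓
C6: sp3 ✓
C7: sp3 ✓
C8: sp2
C3, C4, C5, C6, C7 → 5 sp3 carbons.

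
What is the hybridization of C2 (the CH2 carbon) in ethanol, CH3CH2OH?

C2 (the CH2 carbon): 4 σ bonds — 4 electron domains, sp3.

sp^3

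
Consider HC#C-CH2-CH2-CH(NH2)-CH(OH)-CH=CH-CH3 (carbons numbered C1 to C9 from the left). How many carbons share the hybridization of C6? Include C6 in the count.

C6 is sp3 (only σ bonds).
C1: sp
C2: sp
C3: sp3 ✓
C4: sp3 ✓
C5: sp3 ✓
C6: sp3 ✓
C7: sp2
C8: sp2
C9: sp3 ✓
5 carbons are sp3.

5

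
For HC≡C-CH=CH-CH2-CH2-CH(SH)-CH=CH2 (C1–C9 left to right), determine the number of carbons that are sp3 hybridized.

3

C1: sp
C2: sp
C3: sp2
C4: sp2
C5: sp3 ✓
C6: sp3 ✓
C7: sp3 ✓
C8: sp2
C9: sp2
C5, C6, C7 → 3 sp3 carbons.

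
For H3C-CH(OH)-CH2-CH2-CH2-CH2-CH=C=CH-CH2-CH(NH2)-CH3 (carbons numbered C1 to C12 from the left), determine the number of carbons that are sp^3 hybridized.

9

C1: sp3 ✓
C2: sp3 ✓
C3: sp3 ✓
C4: sp3 ✓
C5: sp3 ✓
C6: sp3 ✓
C7: sp2
C8: sp
C9: sp2
C10: sp3 ✓
C11: sp3 ✓
C12: sp3 ✓
C1, C2, C3, C4, C5, C6, C10, C11, C12 → 9 sp3 carbons.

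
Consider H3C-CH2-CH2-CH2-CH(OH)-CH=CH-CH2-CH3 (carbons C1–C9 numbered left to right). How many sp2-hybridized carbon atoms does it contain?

C1: sp3
C2: sp3
C3: sp3
C4: sp3
C5: sp3
C6: sp2 ✓
C7: sp2 ✓
C8: sp3
C9: sp3
C6, C7 → 2 sp2 carbons.

2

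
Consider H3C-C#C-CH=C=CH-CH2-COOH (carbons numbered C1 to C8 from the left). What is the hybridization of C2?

sp

C2 — 2 σ bonds, plus two π bonds. Steric number 2, so sp.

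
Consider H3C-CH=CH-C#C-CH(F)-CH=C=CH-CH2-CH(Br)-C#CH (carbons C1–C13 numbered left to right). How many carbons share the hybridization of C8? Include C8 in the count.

C8 is sp (two π bonds).
C1: sp3
C2: sp2
C3: sp2
C4: sp ✓
C5: sp ✓
C6: sp3
C7: sp2
C8: sp ✓
C9: sp2
C10: sp3
C11: sp3
C12: sp ✓
C13: sp ✓
5 carbons are sp.

5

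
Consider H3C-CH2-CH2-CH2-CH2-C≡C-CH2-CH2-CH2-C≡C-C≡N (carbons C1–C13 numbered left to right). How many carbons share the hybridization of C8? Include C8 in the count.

C8 is sp3 (only σ bonds).
C1: sp3 ✓
C2: sp3 ✓
C3: sp3 ✓
C4: sp3 ✓
C5: sp3 ✓
C6: sp
C7: sp
C8: sp3 ✓
C9: sp3 ✓
C10: sp3 ✓
C11: sp
C12: sp
C13: sp
8 carbons are sp3.

8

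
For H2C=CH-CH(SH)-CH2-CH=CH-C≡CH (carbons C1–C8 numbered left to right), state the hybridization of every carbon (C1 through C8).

C1 sp2, C2 sp2, C3 sp3, C4 sp3, C5 sp2, C6 sp2, C7 sp, C8 sp

C1 — 3 σ bonds, plus one π bond. Steric number 3, so sp2.
C2 is sp2: 3 σ bonds, plus one π bond, 3 electron-density regions.
C3 (4 σ bonds) has steric number 4: sp3.
C4: 4 σ bonds; 4 regions of electron density → sp3.
C5 is sp2: 3 σ bonds, plus one π bond, 3 electron-density regions.
C6: 3 σ bonds, plus one π bond — 3 electron domains, sp2.
C7: 2 σ bonds, plus two π bonds — 2 electron domains, sp.
C8: 2 σ bonds, plus two π bonds; 2 regions of electron density → sp.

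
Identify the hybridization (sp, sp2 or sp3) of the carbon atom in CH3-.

Three σ bonds + one lone pair = steric number 4 → sp3, pyramidal.

sp^3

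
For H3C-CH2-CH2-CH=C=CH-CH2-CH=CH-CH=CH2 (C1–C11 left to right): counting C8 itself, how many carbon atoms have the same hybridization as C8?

6

C8 is sp2 (one π bond).
C1: sp3
C2: sp3
C3: sp3
C4: sp2 ✓
C5: sp
C6: sp2 ✓
C7: sp3
C8: sp2 ✓
C9: sp2 ✓
C10: sp2 ✓
C11: sp2 ✓
6 carbons are sp2.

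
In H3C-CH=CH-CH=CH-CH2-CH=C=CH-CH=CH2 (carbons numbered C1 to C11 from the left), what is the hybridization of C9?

sp^2

C9 carries 3 σ bonds, plus one π bond, giving a steric number of 3, so it is sp2.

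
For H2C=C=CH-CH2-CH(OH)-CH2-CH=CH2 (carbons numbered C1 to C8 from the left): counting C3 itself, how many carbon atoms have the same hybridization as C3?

C3 is sp2 (one π bond).
C1: sp2 ✓
C2: sp
C3: sp2 ✓
C4: sp3
C5: sp3
C6: sp3
C7: sp2 ✓
C8: sp2 ✓
4 carbons are sp2.

4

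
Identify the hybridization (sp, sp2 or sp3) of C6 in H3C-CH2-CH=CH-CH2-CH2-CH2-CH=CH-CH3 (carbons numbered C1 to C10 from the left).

sp³

C6: 4 σ bonds — 4 electron domains, sp3.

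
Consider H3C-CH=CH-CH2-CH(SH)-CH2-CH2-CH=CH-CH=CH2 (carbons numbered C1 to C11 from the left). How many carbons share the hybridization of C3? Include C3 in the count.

C3 is sp2 (one π bond).
C1: sp3
C2: sp2 ✓
C3: sp2 ✓
C4: sp3
C5: sp3
C6: sp3
C7: sp3
C8: sp2 ✓
C9: sp2 ✓
C10: sp2 ✓
C11: sp2 ✓
6 carbons are sp2.

6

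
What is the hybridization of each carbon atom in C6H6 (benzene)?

sp²

Every ring carbon has three σ bonds and contributes one p electron to the aromatic π system.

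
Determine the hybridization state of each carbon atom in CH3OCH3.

sp^3

Each carbon atom (4 σ bonds) has steric number 4: sp3.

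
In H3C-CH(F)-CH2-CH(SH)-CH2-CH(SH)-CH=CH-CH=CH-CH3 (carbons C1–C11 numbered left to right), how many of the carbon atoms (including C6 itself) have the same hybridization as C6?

C6 is sp3 (only σ bonds).
C1: sp3 ✓
C2: sp3 ✓
C3: sp3 ✓
C4: sp3 ✓
C5: sp3 ✓
C6: sp3 ✓
C7: sp2
C8: sp2
C9: sp2
C10: sp2
C11: sp3 ✓
7 carbons are sp3.

7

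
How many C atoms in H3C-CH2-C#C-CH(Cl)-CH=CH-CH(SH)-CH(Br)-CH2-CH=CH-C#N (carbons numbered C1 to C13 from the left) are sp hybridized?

3

C1: sp3
C2: sp3
C3: sp ✓
C4: sp ✓
C5: sp3
C6: sp2
C7: sp2
C8: sp3
C9: sp3
C10: sp3
C11: sp2
C12: sp2
C13: sp ✓
C3, C4, C13 → 3 sp carbons.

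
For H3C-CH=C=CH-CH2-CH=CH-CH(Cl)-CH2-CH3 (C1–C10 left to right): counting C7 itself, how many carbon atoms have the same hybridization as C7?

4

C7 is sp2 (one π bond).
C1: sp3
C2: sp2 ✓
C3: sp
C4: sp2 ✓
C5: sp3
C6: sp2 ✓
C7: sp2 ✓
C8: sp3
C9: sp3
C10: sp3
4 carbons are sp2.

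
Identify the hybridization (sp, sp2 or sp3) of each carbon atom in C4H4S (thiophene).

sp^2

Each carbon atom (3 σ bonds, plus one π bond) has steric number 3: sp2.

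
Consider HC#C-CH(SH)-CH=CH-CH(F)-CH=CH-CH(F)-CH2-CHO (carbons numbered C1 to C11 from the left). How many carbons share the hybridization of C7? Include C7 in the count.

C7 is sp2 (one π bond).
C1: sp
C2: sp
C3: sp3
C4: sp2 ✓
C5: sp2 ✓
C6: sp3
C7: sp2 ✓
C8: sp2 ✓
C9: sp3
C10: sp3
C11: sp2 ✓
5 carbons are sp2.

5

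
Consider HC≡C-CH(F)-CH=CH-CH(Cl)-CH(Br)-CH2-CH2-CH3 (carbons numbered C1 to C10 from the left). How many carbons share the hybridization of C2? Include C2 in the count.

2

C2 is sp (two π bonds).
C1: sp ✓
C2: sp ✓
C3: sp3
C4: sp2
C5: sp2
C6: sp3
C7: sp3
C8: sp3
C9: sp3
C10: sp3
2 carbons are sp.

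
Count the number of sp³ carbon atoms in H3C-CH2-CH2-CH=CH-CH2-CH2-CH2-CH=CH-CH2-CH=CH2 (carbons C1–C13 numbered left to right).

7

C1: sp3 ✓
C2: sp3 ✓
C3: sp3 ✓
C4: sp2
C5: sp2
C6: sp3 ✓
C7: sp3 ✓
C8: sp3 ✓
C9: sp2
C10: sp2
C11: sp3 ✓
C12: sp2
C13: sp2
C1, C2, C3, C6, C7, C8, C11 → 7 sp3 carbons.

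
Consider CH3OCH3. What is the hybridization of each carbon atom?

Each carbon atom has 4 σ bonds: steric number 4 → sp3.

sp^3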